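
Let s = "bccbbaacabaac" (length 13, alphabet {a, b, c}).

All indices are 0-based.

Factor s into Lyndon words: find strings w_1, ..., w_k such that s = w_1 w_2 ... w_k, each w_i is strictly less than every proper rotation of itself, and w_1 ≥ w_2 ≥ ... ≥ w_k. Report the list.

["bcc", "b", "b", "aacab", "aac"]

emit factor 1: 'bcc' (i=0, period=3)
emit factor 2: 'b' (i=3, period=1)
emit factor 3: 'b' (i=4, period=1)
emit factor 4: 'aacab' (i=5, period=5)
emit factor 5: 'aac' (i=10, period=3)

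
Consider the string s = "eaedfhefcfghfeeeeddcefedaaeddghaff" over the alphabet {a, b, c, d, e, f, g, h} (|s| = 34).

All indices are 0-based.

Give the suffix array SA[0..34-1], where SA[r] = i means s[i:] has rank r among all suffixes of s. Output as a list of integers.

[24, 25, 1, 31, 19, 8, 23, 18, 17, 27, 3, 28, 0, 22, 16, 26, 2, 15, 14, 13, 6, 20, 33, 7, 21, 12, 32, 9, 4, 29, 10, 30, 5, 11]

rank | idx | suffix
   0 |  24 | aaeddghaff
   1 |  25 | aeddghaff
   2 |   1 | aedfhefcfghfeeeeddcefedaaeddghaff
   3 |  31 | aff
   4 |  19 | cefedaaeddghaff
   5 |   8 | cfghfeeeeddcefedaaeddghaff
   6 |  23 | daaeddghaff
   7 |  18 | dcefedaaeddghaff
   8 |  17 | ddcefedaaeddghaff
   9 |  27 | ddghaff
  10 |   3 | dfhefcfghfeeeeddcefedaaeddghaff
  11 |  28 | dghaff
  12 |   0 | eaedfhefcfghfeeeeddcefedaaeddghaff
  13 |  22 | edaaeddghaff
  14 |  16 | eddcefedaaeddghaff
  15 |  26 | eddghaff
  16 |   2 | edfhefcfghfeeeeddcefedaaeddghaff
  17 |  15 | eeddcefedaaeddghaff
  18 |  14 | eeeddcefedaaeddghaff
  19 |  13 | eeeeddcefedaaeddghaff
  20 |   6 | efcfghfeeeeddcefedaaeddghaff
  21 |  20 | efedaaeddghaff
  22 |  33 | f
  23 |   7 | fcfghfeeeeddcefedaaeddghaff
  24 |  21 | fedaaeddghaff
  25 |  12 | feeeeddcefedaaeddghaff
  26 |  32 | ff
  27 |   9 | fghfeeeeddcefedaaeddghaff
  28 |   4 | fhefcfghfeeeeddcefedaaeddghaff
  29 |  29 | ghaff
  30 |  10 | ghfeeeeddcefedaaeddghaff
  31 |  30 | haff
  32 |   5 | hefcfghfeeeeddcefedaaeddghaff
  33 |  11 | hfeeeeddcefedaaeddghaff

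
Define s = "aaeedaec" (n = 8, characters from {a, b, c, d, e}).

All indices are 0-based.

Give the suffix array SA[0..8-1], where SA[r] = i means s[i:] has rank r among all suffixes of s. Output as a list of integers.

[0, 5, 1, 7, 4, 6, 3, 2]

rank→(start, suffix):
  0 → (0, 'aaeedaec')
  1 → (5, 'aec')
  2 → (1, 'aeedaec')
  3 → (7, 'c')
  4 → (4, 'daec')
  5 → (6, 'ec')
  6 → (3, 'edaec')
  7 → (2, 'eedaec')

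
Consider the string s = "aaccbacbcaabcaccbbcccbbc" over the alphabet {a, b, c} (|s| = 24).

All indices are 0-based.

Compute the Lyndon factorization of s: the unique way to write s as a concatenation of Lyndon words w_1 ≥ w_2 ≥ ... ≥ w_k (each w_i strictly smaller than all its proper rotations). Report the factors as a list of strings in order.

["aaccbacbc", "aabcaccbbcccbbc"]

emit factor 1: 'aaccbacbc' (i=0, period=9)
emit factor 2: 'aabcaccbbcccbbc' (i=9, period=15)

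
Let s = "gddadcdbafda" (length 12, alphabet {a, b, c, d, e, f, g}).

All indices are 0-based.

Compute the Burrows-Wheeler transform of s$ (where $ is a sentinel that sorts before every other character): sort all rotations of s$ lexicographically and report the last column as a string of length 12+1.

addbddfdcaga$

rank  rotation       last
    0  $gddadcdbafda  a
    1  a$gddadcdbafd  d
    2  adcdbafda$gdd  d
    3  afda$gddadcdb  b
    4  bafda$gddadcd  d
    5  cdbafda$gddad  d
    6  da$gddadcdbaf  f
    7  dadcdbafda$gd  d
    8  dbafda$gddadc  c
    9  dcdbafda$gdda  a
   10  ddadcdbafda$g  g
   11  fda$gddadcdba  a
   12  gddadcdbafda$  $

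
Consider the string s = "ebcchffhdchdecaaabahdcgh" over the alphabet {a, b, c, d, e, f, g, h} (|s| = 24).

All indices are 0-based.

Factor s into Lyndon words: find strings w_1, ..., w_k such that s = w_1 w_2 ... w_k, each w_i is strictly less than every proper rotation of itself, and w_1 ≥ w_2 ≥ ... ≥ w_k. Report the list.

["e", "bcchffhdchdec", "aaabahdcgh"]

emit factor 1: 'e' (i=0, period=1)
emit factor 2: 'bcchffhdchdec' (i=1, period=13)
emit factor 3: 'aaabahdcgh' (i=14, period=10)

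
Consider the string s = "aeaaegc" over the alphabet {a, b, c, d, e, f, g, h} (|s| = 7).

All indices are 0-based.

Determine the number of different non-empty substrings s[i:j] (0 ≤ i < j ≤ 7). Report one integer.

sorted suffixes:
  #0 SA[0]=2  'aaegc'
  #1 SA[1]=0  'aeaaegc'
  #2 SA[2]=3  'aegc'
  #3 SA[3]=6  'c'
  #4 SA[4]=1  'eaaegc'
  #5 SA[5]=4  'egc'
  #6 SA[6]=5  'gc'

SA = [2, 0, 3, 6, 1, 4, 5]
i: (SA[i-1],SA[i]) lcp shared
  1: (2,0) 1 'a'
  2: (0,3) 2 'ae'
  3: (3,6) 0 ''
  4: (6,1) 0 ''
  5: (1,4) 1 'e'
  6: (4,5) 0 ''

n(n+1)/2 = 7·8/2 = 28
Σ LCP = 0 + 1 + 2 + 0 + 0 + 1 + 0 = 4
distinct = 28 − 4 = 24

24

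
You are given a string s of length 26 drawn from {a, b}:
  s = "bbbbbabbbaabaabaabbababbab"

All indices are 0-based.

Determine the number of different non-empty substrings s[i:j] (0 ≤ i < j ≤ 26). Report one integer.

rank→(start, suffix):
  0 → (9, 'aabaabaabbababbab')
  1 → (12, 'aabaabbababbab')
  2 → (15, 'aabbababbab')
  3 → (24, 'ab')
  4 → (10, 'abaabaabbababbab')
  5 → (13, 'abaabbababbab')
  6 → (19, 'ababbab')
  7 → (21, 'abbab')
  8 → (16, 'abbababbab')
  9 → (5, 'abbbaabaabaabbababbab')
  10 → (25, 'b')
  11 → (8, 'baabaabaabbababbab')
  12 → (11, 'baabaabbababbab')
  13 → (14, 'baabbababbab')
  14 → (23, 'bab')
  15 → (18, 'bababbab')
  16 → (20, 'babbab')
  17 → (4, 'babbbaabaabaabbababbab')
  18 → (7, 'bbaabaabaabbababbab')
  19 → (22, 'bbab')
  20 → (17, 'bbababbab')
  21 → (3, 'bbabbbaabaabaabbababbab')
  22 → (6, 'bbbaabaabaabbababbab')
  23 → (2, 'bbbabbbaabaabaabbababbab')
  24 → (1, 'bbbbabbbaabaabaabbababbab')
  25 → (0, 'bbbbbabbbaabaabaabbababbab')

SA = [9, 12, 15, 24, 10, 13, 19, 21, 16, 5, 25, 8, 11, 14, 23, 18, 20, 4, 7, 22, 17, 3, 6, 2, 1, 0]
[i] adj suffixes → lcp
  [1] 9/12 → 6 ('aabaab')
  [2] 12/15 → 3 ('aab')
  [3] 15/24 → 1 ('a')
  [4] 24/10 → 2 ('ab')
  [5] 10/13 → 5 ('abaab')
  [6] 13/19 → 3 ('aba')
  [7] 19/21 → 2 ('ab')
  [8] 21/16 → 5 ('abbab')
  [9] 16/5 → 3 ('abb')
  [10] 5/25 → 0 ('')
  [11] 25/8 → 1 ('b')
  [12] 8/11 → 7 ('baabaab')
  [13] 11/14 → 4 ('baab')
  [14] 14/23 → 2 ('ba')
  [15] 23/18 → 3 ('bab')
  [16] 18/20 → 3 ('bab')
  [17] 20/4 → 4 ('babb')
  [18] 4/7 → 1 ('b')
  [19] 7/22 → 3 ('bba')
  [20] 22/17 → 4 ('bbab')
  [21] 17/3 → 4 ('bbab')
  [22] 3/6 → 2 ('bb')
  [23] 6/2 → 4 ('bbba')
  [24] 2/1 → 3 ('bbb')
  [25] 1/0 → 4 ('bbbb')

n(n+1)/2 = 26·27/2 = 351
Σ LCP = 0 + 6 + 3 + 1 + 2 + 5 + 3 + 2 + 5 + 3 + 0 + 1 + 7 + 4 + 2 + 3 + 3 + 4 + 1 + 3 + 4 + 4 + 2 + 4 + 3 + 4 = 79
distinct = 351 − 79 = 272

272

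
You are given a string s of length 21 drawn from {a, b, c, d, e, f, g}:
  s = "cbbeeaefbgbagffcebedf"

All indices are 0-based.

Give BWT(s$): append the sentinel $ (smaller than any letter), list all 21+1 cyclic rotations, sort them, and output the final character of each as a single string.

febgcebf$feecbbadefgba

rank  rotation                last
    0  $cbbeeaefbgbagffcebedf  f
    1  aefbgbagffcebedf$cbbee  e
    2  agffcebedf$cbbeeaefbgb  b
    3  bagffcebedf$cbbeeaefbg  g
    4  bbeeaefbgbagffcebedf$c  c
    5  bedf$cbbeeaefbgbagffce  e
    6  beeaefbgbagffcebedf$cb  b
    7  bgbagffcebedf$cbbeeaef  f
    8  cbbeeaefbgbagffcebedf$  $
    9  cebedf$cbbeeaefbgbagff  f
   10  df$cbbeeaefbgbagffcebe  e
   11  eaefbgbagffcebedf$cbbe  e
   12  ebedf$cbbeeaefbgbagffc  c
   13  edf$cbbeeaefbgbagffceb  b
   14  eeaefbgbagffcebedf$cbb  b
   15  efbgbagffcebedf$cbbeea  a
   16  f$cbbeeaefbgbagffcebed  d
   17  fbgbagffcebedf$cbbeeae  e
   18  fcebedf$cbbeeaefbgbagf  f
   19  ffcebedf$cbbeeaefbgbag  g
   20  gbagffcebedf$cbbeeaefb  b
   21  gffcebedf$cbbeeaefbgba  a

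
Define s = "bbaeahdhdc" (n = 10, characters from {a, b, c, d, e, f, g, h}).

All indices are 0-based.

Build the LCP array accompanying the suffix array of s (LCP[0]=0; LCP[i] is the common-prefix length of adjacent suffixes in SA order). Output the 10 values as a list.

rank→(start, suffix):
  0 → (2, 'aeahdhdc')
  1 → (4, 'ahdhdc')
  2 → (1, 'baeahdhdc')
  3 → (0, 'bbaeahdhdc')
  4 → (9, 'c')
  5 → (8, 'dc')
  6 → (6, 'dhdc')
  7 → (3, 'eahdhdc')
  8 → (7, 'hdc')
  9 → (5, 'hdhdc')

SA = [2, 4, 1, 0, 9, 8, 6, 3, 7, 5]
i: (SA[i-1],SA[i]) lcp shared
  1: (2,4) 1 'a'
  2: (4,1) 0 ''
  3: (1,0) 1 'b'
  4: (0,9) 0 ''
  5: (9,8) 0 ''
  6: (8,6) 1 'd'
  7: (6,3) 0 ''
  8: (3,7) 0 ''
  9: (7,5) 2 'hd'

[0, 1, 0, 1, 0, 0, 1, 0, 0, 2]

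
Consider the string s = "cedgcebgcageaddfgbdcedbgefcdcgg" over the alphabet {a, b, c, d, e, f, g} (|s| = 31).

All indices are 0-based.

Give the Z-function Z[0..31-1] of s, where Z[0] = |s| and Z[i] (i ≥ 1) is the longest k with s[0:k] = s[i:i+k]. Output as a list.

[31, 0, 0, 0, 2, 0, 0, 0, 1, 0, 0, 0, 0, 0, 0, 0, 0, 0, 0, 3, 0, 0, 0, 0, 0, 0, 1, 0, 1, 0, 0]

Z[0]=31
i=1: i≥r, start 0; Z[1]=0
i=2: i≥r, start 0; Z[2]=0
i=3: i≥r, start 0; Z[3]=0
i=4: i≥r, start 0; Z[4]=2 scan→box=[4,6)
i=5: min(r-i=1, Z[1]=0)=0; Z[5]=0
i=6: i≥r, start 0; Z[6]=0
i=7: i≥r, start 0; Z[7]=0
i=8: i≥r, start 0; Z[8]=1 scan→box=[8,9)
i=9: i≥r, start 0; Z[9]=0
i=10: i≥r, start 0; Z[10]=0
i=11: i≥r, start 0; Z[11]=0
i=12: i≥r, start 0; Z[12]=0
i=13: i≥r, start 0; Z[13]=0
i=14: i≥r, start 0; Z[14]=0
i=15: i≥r, start 0; Z[15]=0
i=16: i≥r, start 0; Z[16]=0
i=17: i≥r, start 0; Z[17]=0
i=18: i≥r, start 0; Z[18]=0
i=19: i≥r, start 0; Z[19]=3 scan→box=[19,22)
i=20: min(r-i=2, Z[1]=0)=0; Z[20]=0
i=21: min(r-i=1, Z[2]=0)=0; Z[21]=0
i=22: i≥r, start 0; Z[22]=0
i=23: i≥r, start 0; Z[23]=0
i=24: i≥r, start 0; Z[24]=0
i=25: i≥r, start 0; Z[25]=0
i=26: i≥r, start 0; Z[26]=1 scan→box=[26,27)
i=27: i≥r, start 0; Z[27]=0
i=28: i≥r, start 0; Z[28]=1 scan→box=[28,29)
i=29: i≥r, start 0; Z[29]=0
i=30: i≥r, start 0; Z[30]=0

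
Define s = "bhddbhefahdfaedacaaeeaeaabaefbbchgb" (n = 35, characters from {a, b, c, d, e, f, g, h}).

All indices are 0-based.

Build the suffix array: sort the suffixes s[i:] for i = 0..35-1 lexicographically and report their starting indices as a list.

rank | idx | suffix
   0 |  23 | aabaefbbchgb
   1 |  17 | aaeeaeaabaefbbchgb
   2 |  24 | abaefbbchgb
   3 |  15 | acaaeeaeaabaefbbchgb
   4 |  21 | aeaabaefbbchgb
   5 |  12 | aedacaaeeaeaabaefbbchgb
   6 |  18 | aeeaeaabaefbbchgb
   7 |  26 | aefbbchgb
   8 |   8 | ahdfaedacaaeeaeaabaefbbchgb
   9 |  34 | b
  10 |  25 | baefbbchgb
  11 |  29 | bbchgb
  12 |  30 | bchgb
  13 |   0 | bhddbhefahdfaedacaaeeaeaabaefbbchgb
  14 |   4 | bhefahdfaedacaaeeaeaabaefbbchgb
  15 |  16 | caaeeaeaabaefbbchgb
  16 |  31 | chgb
  17 |  14 | dacaaeeaeaabaefbbchgb
  18 |   3 | dbhefahdfaedacaaeeaeaabaefbbchgb
  19 |   2 | ddbhefahdfaedacaaeeaeaabaefbbchgb
  20 |  10 | dfaedacaaeeaeaabaefbbchgb
  21 |  22 | eaabaefbbchgb
  22 |  20 | eaeaabaefbbchgb
  23 |  13 | edacaaeeaeaabaefbbchgb
  24 |  19 | eeaeaabaefbbchgb
  25 |   6 | efahdfaedacaaeeaeaabaefbbchgb
  26 |  27 | efbbchgb
  27 |  11 | faedacaaeeaeaabaefbbchgb
  28 |   7 | fahdfaedacaaeeaeaabaefbbchgb
  29 |  28 | fbbchgb
  30 |  33 | gb
  31 |   1 | hddbhefahdfaedacaaeeaeaabaefbbchgb
  32 |   9 | hdfaedacaaeeaeaabaefbbchgb
  33 |   5 | hefahdfaedacaaeeaeaabaefbbchgb
  34 |  32 | hgb

[23, 17, 24, 15, 21, 12, 18, 26, 8, 34, 25, 29, 30, 0, 4, 16, 31, 14, 3, 2, 10, 22, 20, 13, 19, 6, 27, 11, 7, 28, 33, 1, 9, 5, 32]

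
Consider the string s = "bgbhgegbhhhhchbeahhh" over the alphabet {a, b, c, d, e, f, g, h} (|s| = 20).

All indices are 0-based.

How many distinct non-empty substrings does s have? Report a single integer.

187

sorted suffixes:
  #0 SA[0]=16  'ahhh'
  #1 SA[1]=14  'beahhh'
  #2 SA[2]=0  'bgbhgegbhhhhchbeahhh'
  #3 SA[3]=2  'bhgegbhhhhchbeahhh'
  #4 SA[4]=7  'bhhhhchbeahhh'
  #5 SA[5]=12  'chbeahhh'
  #6 SA[6]=15  'eahhh'
  #7 SA[7]=5  'egbhhhhchbeahhh'
  #8 SA[8]=1  'gbhgegbhhhhchbeahhh'
  #9 SA[9]=6  'gbhhhhchbeahhh'
  #10 SA[10]=4  'gegbhhhhchbeahhh'
  #11 SA[11]=19  'h'
  #12 SA[12]=13  'hbeahhh'
  #13 SA[13]=11  'hchbeahhh'
  #14 SA[14]=3  'hgegbhhhhchbeahhh'
  #15 SA[15]=18  'hh'
  #16 SA[16]=10  'hhchbeahhh'
  #17 SA[17]=17  'hhh'
  #18 SA[18]=9  'hhhchbeahhh'
  #19 SA[19]=8  'hhhhchbeahhh'

SA = [16, 14, 0, 2, 7, 12, 15, 5, 1, 6, 4, 19, 13, 11, 3, 18, 10, 17, 9, 8]
rank  pair      lcp
   1  s[16:],s[14:]  0  ''
   2  s[14:],s[0:]  1  'b'
   3  s[0:],s[2:]  1  'b'
   4  s[2:],s[7:]  2  'bh'
   5  s[7:],s[12:]  0  ''
   6  s[12:],s[15:]  0  ''
   7  s[15:],s[5:]  1  'e'
   8  s[5:],s[1:]  0  ''
   9  s[1:],s[6:]  3  'gbh'
  10  s[6:],s[4:]  1  'g'
  11  s[4:],s[19:]  0  ''
  12  s[19:],s[13:]  1  'h'
  13  s[13:],s[11:]  1  'h'
  14  s[11:],s[3:]  1  'h'
  15  s[3:],s[18:]  1  'h'
  16  s[18:],s[10:]  2  'hh'
  17  s[10:],s[17:]  2  'hh'
  18  s[17:],s[9:]  3  'hhh'
  19  s[9:],s[8:]  3  'hhh'

n(n+1)/2 = 20·21/2 = 210
Σ LCP = 0 + 0 + 1 + 1 + 2 + 0 + 0 + 1 + 0 + 3 + 1 + 0 + 1 + 1 + 1 + 1 + 2 + 2 + 3 + 3 = 23
distinct = 210 − 23 = 187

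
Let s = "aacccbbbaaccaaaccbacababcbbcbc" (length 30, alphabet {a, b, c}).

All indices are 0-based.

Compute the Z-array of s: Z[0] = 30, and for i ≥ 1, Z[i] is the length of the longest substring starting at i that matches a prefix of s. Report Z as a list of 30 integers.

Z[0]=30
i=1: outside box; Z[1]=1 extend→box=[1,2)
i=2: outside box; Z[2]=0
i=3: outside box; Z[3]=0
i=4: outside box; Z[4]=0
i=5: outside box; Z[5]=0
i=6: outside box; Z[6]=0
i=7: outside box; Z[7]=0
i=8: outside box; Z[8]=4 extend→box=[8,12)
i=9: min(r-i=3, Z[1]=1)=1; Z[9]=1
i=10: min(r-i=2, Z[2]=0)=0; Z[10]=0
i=11: min(r-i=1, Z[3]=0)=0; Z[11]=0
i=12: outside box; Z[12]=2 extend→box=[12,14)
i=13: min(r-i=1, Z[1]=1)=1; Z[13]=4 extend→box=[13,17)
i=14: min(r-i=3, Z[1]=1)=1; Z[14]=1
i=15: min(r-i=2, Z[2]=0)=0; Z[15]=0
i=16: min(r-i=1, Z[3]=0)=0; Z[16]=0
i=17: outside box; Z[17]=0
i=18: outside box; Z[18]=1 extend→box=[18,19)
i=19: outside box; Z[19]=0
i=20: outside box; Z[20]=1 extend→box=[20,21)
i=21: outside box; Z[21]=0
i=22: outside box; Z[22]=1 extend→box=[22,23)
i=23: outside box; Z[23]=0
i=24: outside box; Z[24]=0
i=25: outside box; Z[25]=0
i=26: outside box; Z[26]=0
i=27: outside box; Z[27]=0
i=28: outside box; Z[28]=0
i=29: outside box; Z[29]=0

[30, 1, 0, 0, 0, 0, 0, 0, 4, 1, 0, 0, 2, 4, 1, 0, 0, 0, 1, 0, 1, 0, 1, 0, 0, 0, 0, 0, 0, 0]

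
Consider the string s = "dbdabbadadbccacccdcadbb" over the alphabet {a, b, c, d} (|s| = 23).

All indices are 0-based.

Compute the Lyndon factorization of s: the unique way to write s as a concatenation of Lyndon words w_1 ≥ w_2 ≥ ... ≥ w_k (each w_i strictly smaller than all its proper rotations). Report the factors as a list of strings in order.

["d", "bd", "abbadadbccacccdcadbb"]

emit factor 1: 'd' (i=0, period=1)
emit factor 2: 'bd' (i=1, period=2)
emit factor 3: 'abbadadbccacccdcadbb' (i=3, period=20)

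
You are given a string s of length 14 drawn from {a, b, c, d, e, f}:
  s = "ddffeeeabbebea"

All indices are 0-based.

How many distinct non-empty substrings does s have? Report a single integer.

93

rank | idx | suffix
   0 |  13 | a
   1 |   7 | abbebea
   2 |   8 | bbebea
   3 |  11 | bea
   4 |   9 | bebea
   5 |   0 | ddffeeeabbebea
   6 |   1 | dffeeeabbebea
   7 |  12 | ea
   8 |   6 | eabbebea
   9 |  10 | ebea
  10 |   5 | eeabbebea
  11 |   4 | eeeabbebea
  12 |   3 | feeeabbebea
  13 |   2 | ffeeeabbebea

SA = [13, 7, 8, 11, 9, 0, 1, 12, 6, 10, 5, 4, 3, 2]
[i] adj suffixes → lcp
  [1] 13/7 → 1 ('a')
  [2] 7/8 → 0 ('')
  [3] 8/11 → 1 ('b')
  [4] 11/9 → 2 ('be')
  [5] 9/0 → 0 ('')
  [6] 0/1 → 1 ('d')
  [7] 1/12 → 0 ('')
  [8] 12/6 → 2 ('ea')
  [9] 6/10 → 1 ('e')
  [10] 10/5 → 1 ('e')
  [11] 5/4 → 2 ('ee')
  [12] 4/3 → 0 ('')
  [13] 3/2 → 1 ('f')

n(n+1)/2 = 14·15/2 = 105
Σ LCP = 0 + 1 + 0 + 1 + 2 + 0 + 1 + 0 + 2 + 1 + 1 + 2 + 0 + 1 = 12
distinct = 105 − 12 = 93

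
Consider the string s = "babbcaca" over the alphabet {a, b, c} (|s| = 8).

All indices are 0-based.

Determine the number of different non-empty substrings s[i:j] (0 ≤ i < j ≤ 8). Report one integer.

rank→(start, suffix):
  0 → (7, 'a')
  1 → (1, 'abbcaca')
  2 → (5, 'aca')
  3 → (0, 'babbcaca')
  4 → (2, 'bbcaca')
  5 → (3, 'bcaca')
  6 → (6, 'ca')
  7 → (4, 'caca')

SA = [7, 1, 5, 0, 2, 3, 6, 4]
[i] adj suffixes → lcp
  [1] 7/1 → 1 ('a')
  [2] 1/5 → 1 ('a')
  [3] 5/0 → 0 ('')
  [4] 0/2 → 1 ('b')
  [5] 2/3 → 1 ('b')
  [6] 3/6 → 0 ('')
  [7] 6/4 → 2 ('ca')

n(n+1)/2 = 8·9/2 = 36
Σ LCP = 0 + 1 + 1 + 0 + 1 + 1 + 0 + 2 = 6
distinct = 36 − 6 = 30

30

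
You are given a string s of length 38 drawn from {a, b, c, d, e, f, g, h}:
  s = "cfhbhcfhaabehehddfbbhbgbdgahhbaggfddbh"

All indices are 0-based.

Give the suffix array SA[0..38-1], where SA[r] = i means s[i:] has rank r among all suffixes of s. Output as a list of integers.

sorted suffixes:
  #0 SA[0]=8  'aabehehddfbbhbgbdgahhbaggfddbh'
  #1 SA[1]=9  'abehehddfbbhbgbdgahhbaggfddbh'
  #2 SA[2]=30  'aggfddbh'
  #3 SA[3]=26  'ahhbaggfddbh'
  #4 SA[4]=29  'baggfddbh'
  #5 SA[5]=18  'bbhbgbdgahhbaggfddbh'
  #6 SA[6]=23  'bdgahhbaggfddbh'
  #7 SA[7]=10  'behehddfbbhbgbdgahhbaggfddbh'
  #8 SA[8]=21  'bgbdgahhbaggfddbh'
  #9 SA[9]=36  'bh'
  #10 SA[10]=19  'bhbgbdgahhbaggfddbh'
  #11 SA[11]=3  'bhcfhaabehehddfbbhbgbdgahhbaggfddbh'
  #12 SA[12]=5  'cfhaabehehddfbbhbgbdgahhbaggfddbh'
  #13 SA[13]=0  'cfhbhcfhaabehehddfbbhbgbdgahhbaggfddbh'
  #14 SA[14]=35  'dbh'
  #15 SA[15]=34  'ddbh'
  #16 SA[16]=15  'ddfbbhbgbdgahhbaggfddbh'
  #17 SA[17]=16  'dfbbhbgbdgahhbaggfddbh'
  #18 SA[18]=24  'dgahhbaggfddbh'
  #19 SA[19]=13  'ehddfbbhbgbdgahhbaggfddbh'
  #20 SA[20]=11  'ehehddfbbhbgbdgahhbaggfddbh'
  #21 SA[21]=17  'fbbhbgbdgahhbaggfddbh'
  #22 SA[22]=33  'fddbh'
  #23 SA[23]=6  'fhaabehehddfbbhbgbdgahhbaggfddbh'
  #24 SA[24]=1  'fhbhcfhaabehehddfbbhbgbdgahhbaggfddbh'
  #25 SA[25]=25  'gahhbaggfddbh'
  #26 SA[26]=22  'gbdgahhbaggfddbh'
  #27 SA[27]=32  'gfddbh'
  #28 SA[28]=31  'ggfddbh'
  #29 SA[29]=37  'h'
  #30 SA[30]=7  'haabehehddfbbhbgbdgahhbaggfddbh'
  #31 SA[31]=28  'hbaggfddbh'
  #32 SA[32]=20  'hbgbdgahhbaggfddbh'
  #33 SA[33]=2  'hbhcfhaabehehddfbbhbgbdgahhbaggfddbh'
  #34 SA[34]=4  'hcfhaabehehddfbbhbgbdgahhbaggfddbh'
  #35 SA[35]=14  'hddfbbhbgbdgahhbaggfddbh'
  #36 SA[36]=12  'hehddfbbhbgbdgahhbaggfddbh'
  #37 SA[37]=27  'hhbaggfddbh'

[8, 9, 30, 26, 29, 18, 23, 10, 21, 36, 19, 3, 5, 0, 35, 34, 15, 16, 24, 13, 11, 17, 33, 6, 1, 25, 22, 32, 31, 37, 7, 28, 20, 2, 4, 14, 12, 27]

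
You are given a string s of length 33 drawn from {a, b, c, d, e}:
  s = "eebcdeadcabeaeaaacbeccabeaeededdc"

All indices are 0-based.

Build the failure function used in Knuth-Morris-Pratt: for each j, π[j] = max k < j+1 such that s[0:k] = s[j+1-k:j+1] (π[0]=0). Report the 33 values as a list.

π[0] = 0
j=1 s[j]='e': π[1]=1 (border 'e')
j=2 s[j]='b': k: 1→0; π[2]=0 (border '')
j=3 s[j]='c': π[3]=0 (border '')
j=4 s[j]='d': π[4]=0 (border '')
j=5 s[j]='e': π[5]=1 (border 'e')
j=6 s[j]='a': k: 1→0; π[6]=0 (border '')
j=7 s[j]='d': π[7]=0 (border '')
j=8 s[j]='c': π[8]=0 (border '')
j=9 s[j]='a': π[9]=0 (border '')
j=10 s[j]='b': π[10]=0 (border '')
j=11 s[j]='e': π[11]=1 (border 'e')
j=12 s[j]='a': k: 1→0; π[12]=0 (border '')
j=13 s[j]='e': π[13]=1 (border 'e')
j=14 s[j]='a': k: 1→0; π[14]=0 (border '')
j=15 s[j]='a': π[15]=0 (border '')
j=16 s[j]='a': π[16]=0 (border '')
j=17 s[j]='c': π[17]=0 (border '')
j=18 s[j]='b': π[18]=0 (border '')
j=19 s[j]='e': π[19]=1 (border 'e')
j=20 s[j]='c': k: 1→0; π[20]=0 (border '')
j=21 s[j]='c': π[21]=0 (border '')
j=22 s[j]='a': π[22]=0 (border '')
j=23 s[j]='b': π[23]=0 (border '')
j=24 s[j]='e': π[24]=1 (border 'e')
j=25 s[j]='a': k: 1→0; π[25]=0 (border '')
j=26 s[j]='e': π[26]=1 (border 'e')
j=27 s[j]='e': π[27]=2 (border 'ee')
j=28 s[j]='d': k: 2→1→0; π[28]=0 (border '')
j=29 s[j]='e': π[29]=1 (border 'e')
j=30 s[j]='d': k: 1→0; π[30]=0 (border '')
j=31 s[j]='d': π[31]=0 (border '')
j=32 s[j]='c': π[32]=0 (border '')

[0, 1, 0, 0, 0, 1, 0, 0, 0, 0, 0, 1, 0, 1, 0, 0, 0, 0, 0, 1, 0, 0, 0, 0, 1, 0, 1, 2, 0, 1, 0, 0, 0]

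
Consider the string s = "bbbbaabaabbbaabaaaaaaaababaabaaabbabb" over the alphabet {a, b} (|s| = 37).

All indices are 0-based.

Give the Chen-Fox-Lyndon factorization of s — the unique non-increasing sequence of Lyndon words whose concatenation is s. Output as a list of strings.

emit factor 1: 'b' (i=0, period=1)
emit factor 2: 'b' (i=1, period=1)
emit factor 3: 'b' (i=2, period=1)
emit factor 4: 'b' (i=3, period=1)
emit factor 5: 'aabaabbb' (i=4, period=8)
emit factor 6: 'aab' (i=12, period=3)
emit factor 7: 'aaaaaaaababaabaaabbabb' (i=15, period=22)

["b", "b", "b", "b", "aabaabbb", "aab", "aaaaaaaababaabaaabbabb"]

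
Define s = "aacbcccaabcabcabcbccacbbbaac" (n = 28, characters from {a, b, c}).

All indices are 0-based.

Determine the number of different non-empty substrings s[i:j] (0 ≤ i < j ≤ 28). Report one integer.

347

sorted suffixes:
  #0 SA[0]=7  'aabcabcabcbccacbbbaac'
  #1 SA[1]=25  'aac'
  #2 SA[2]=0  'aacbcccaabcabcabcbccacbbbaac'
  #3 SA[3]=8  'abcabcabcbccacbbbaac'
  #4 SA[4]=11  'abcabcbccacbbbaac'
  #5 SA[5]=14  'abcbccacbbbaac'
  #6 SA[6]=26  'ac'
  #7 SA[7]=20  'acbbbaac'
  #8 SA[8]=1  'acbcccaabcabcabcbccacbbbaac'
  #9 SA[9]=24  'baac'
  #10 SA[10]=23  'bbaac'
  #11 SA[11]=22  'bbbaac'
  #12 SA[12]=9  'bcabcabcbccacbbbaac'
  #13 SA[13]=12  'bcabcbccacbbbaac'
  #14 SA[14]=15  'bcbccacbbbaac'
  #15 SA[15]=17  'bccacbbbaac'
  #16 SA[16]=3  'bcccaabcabcabcbccacbbbaac'
  #17 SA[17]=27  'c'
  #18 SA[18]=6  'caabcabcabcbccacbbbaac'
  #19 SA[19]=10  'cabcabcbccacbbbaac'
  #20 SA[20]=13  'cabcbccacbbbaac'
  #21 SA[21]=19  'cacbbbaac'
  #22 SA[22]=21  'cbbbaac'
  #23 SA[23]=16  'cbccacbbbaac'
  #24 SA[24]=2  'cbcccaabcabcabcbccacbbbaac'
  #25 SA[25]=5  'ccaabcabcabcbccacbbbaac'
  #26 SA[26]=18  'ccacbbbaac'
  #27 SA[27]=4  'cccaabcabcabcbccacbbbaac'

SA = [7, 25, 0, 8, 11, 14, 26, 20, 1, 24, 23, 22, 9, 12, 15, 17, 3, 27, 6, 10, 13, 19, 21, 16, 2, 5, 18, 4]
[i] adj suffixes → lcp
  [1] 7/25 → 2 ('aa')
  [2] 25/0 → 3 ('aac')
  [3] 0/8 → 1 ('a')
  [4] 8/11 → 6 ('abcabc')
  [5] 11/14 → 3 ('abc')
  [6] 14/26 → 1 ('a')
  [7] 26/20 → 2 ('ac')
  [8] 20/1 → 3 ('acb')
  [9] 1/24 → 0 ('')
  [10] 24/23 → 1 ('b')
  [11] 23/22 → 2 ('bb')
  [12] 22/9 → 1 ('b')
  [13] 9/12 → 5 ('bcabc')
  [14] 12/15 → 2 ('bc')
  [15] 15/17 → 2 ('bc')
  [16] 17/3 → 3 ('bcc')
  [17] 3/27 → 0 ('')
  [18] 27/6 → 1 ('c')
  [19] 6/10 → 2 ('ca')
  [20] 10/13 → 4 ('cabc')
  [21] 13/19 → 2 ('ca')
  [22] 19/21 → 1 ('c')
  [23] 21/16 → 2 ('cb')
  [24] 16/2 → 4 ('cbcc')
  [25] 2/5 → 1 ('c')
  [26] 5/18 → 3 ('cca')
  [27] 18/4 → 2 ('cc')

n(n+1)/2 = 28·29/2 = 406
Σ LCP = 0 + 2 + 3 + 1 + 6 + 3 + 1 + 2 + 3 + 0 + 1 + 2 + 1 + 5 + 2 + 2 + 3 + 0 + 1 + 2 + 4 + 2 + 1 + 2 + 4 + 1 + 3 + 2 = 59
distinct = 406 − 59 = 347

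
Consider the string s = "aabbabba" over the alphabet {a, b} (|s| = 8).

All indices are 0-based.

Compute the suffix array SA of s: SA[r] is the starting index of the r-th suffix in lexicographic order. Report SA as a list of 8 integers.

rank→(start, suffix):
  0 → (7, 'a')
  1 → (0, 'aabbabba')
  2 → (4, 'abba')
  3 → (1, 'abbabba')
  4 → (6, 'ba')
  5 → (3, 'babba')
  6 → (5, 'bba')
  7 → (2, 'bbabba')

[7, 0, 4, 1, 6, 3, 5, 2]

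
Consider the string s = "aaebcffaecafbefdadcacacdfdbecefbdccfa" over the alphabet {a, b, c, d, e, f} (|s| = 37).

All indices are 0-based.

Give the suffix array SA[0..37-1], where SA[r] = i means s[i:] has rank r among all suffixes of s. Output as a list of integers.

[36, 0, 19, 21, 16, 1, 7, 10, 3, 31, 26, 12, 18, 20, 9, 33, 22, 28, 34, 4, 15, 25, 17, 32, 23, 2, 8, 27, 29, 13, 35, 6, 30, 11, 14, 24, 5]

rank | idx | suffix
   0 |  36 | a
   1 |   0 | aaebcffaecafbefdadcacacdfdbecefbdccfa
   2 |  19 | acacdfdbecefbdccfa
   3 |  21 | acdfdbecefbdccfa
   4 |  16 | adcacacdfdbecefbdccfa
   5 |   1 | aebcffaecafbefdadcacacdfdbecefbdccfa
   6 |   7 | aecafbefdadcacacdfdbecefbdccfa
   7 |  10 | afbefdadcacacdfdbecefbdccfa
   8 |   3 | bcffaecafbefdadcacacdfdbecefbdccfa
   9 |  31 | bdccfa
  10 |  26 | becefbdccfa
  11 |  12 | befdadcacacdfdbecefbdccfa
  12 |  18 | cacacdfdbecefbdccfa
  13 |  20 | cacdfdbecefbdccfa
  14 |   9 | cafbefdadcacacdfdbecefbdccfa
  15 |  33 | ccfa
  16 |  22 | cdfdbecefbdccfa
  17 |  28 | cefbdccfa
  18 |  34 | cfa
  19 |   4 | cffaecafbefdadcacacdfdbecefbdccfa
  20 |  15 | dadcacacdfdbecefbdccfa
  21 |  25 | dbecefbdccfa
  22 |  17 | dcacacdfdbecefbdccfa
  23 |  32 | dccfa
  24 |  23 | dfdbecefbdccfa
  25 |   2 | ebcffaecafbefdadcacacdfdbecefbdccfa
  26 |   8 | ecafbefdadcacacdfdbecefbdccfa
  27 |  27 | ecefbdccfa
  28 |  29 | efbdccfa
  29 |  13 | efdadcacacdfdbecefbdccfa
  30 |  35 | fa
  31 |   6 | faecafbefdadcacacdfdbecefbdccfa
  32 |  30 | fbdccfa
  33 |  11 | fbefdadcacacdfdbecefbdccfa
  34 |  14 | fdadcacacdfdbecefbdccfa
  35 |  24 | fdbecefbdccfa
  36 |   5 | ffaecafbefdadcacacdfdbecefbdccfa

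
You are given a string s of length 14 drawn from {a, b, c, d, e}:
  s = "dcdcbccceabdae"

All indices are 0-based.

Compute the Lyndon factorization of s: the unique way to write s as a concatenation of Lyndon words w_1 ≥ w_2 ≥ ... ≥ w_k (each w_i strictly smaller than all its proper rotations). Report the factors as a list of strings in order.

["d", "cd", "c", "bccce", "abdae"]

emit factor 1: 'd' (i=0, period=1)
emit factor 2: 'cd' (i=1, period=2)
emit factor 3: 'c' (i=3, period=1)
emit factor 4: 'bccce' (i=4, period=5)
emit factor 5: 'abdae' (i=9, period=5)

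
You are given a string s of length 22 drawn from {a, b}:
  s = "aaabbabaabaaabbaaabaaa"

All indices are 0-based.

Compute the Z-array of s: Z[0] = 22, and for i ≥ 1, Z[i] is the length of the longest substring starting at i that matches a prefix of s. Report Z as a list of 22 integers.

[22, 2, 1, 0, 0, 1, 0, 2, 1, 0, 6, 2, 1, 0, 0, 4, 2, 1, 0, 3, 2, 1]

Z[0]=22
i=1: fresh scan; Z[1]=2 extend→box=[1,3)
i=2: min(r-i=1, Z[1]=2)=1; Z[2]=1
i=3: fresh scan; Z[3]=0
i=4: fresh scan; Z[4]=0
i=5: fresh scan; Z[5]=1 extend→box=[5,6)
i=6: fresh scan; Z[6]=0
i=7: fresh scan; Z[7]=2 extend→box=[7,9)
i=8: min(r-i=1, Z[1]=2)=1; Z[8]=1
i=9: fresh scan; Z[9]=0
i=10: fresh scan; Z[10]=6 extend→box=[10,16)
i=11: min(r-i=5, Z[1]=2)=2; Z[11]=2
i=12: min(r-i=4, Z[2]=1)=1; Z[12]=1
i=13: min(r-i=3, Z[3]=0)=0; Z[13]=0
i=14: min(r-i=2, Z[4]=0)=0; Z[14]=0
i=15: min(r-i=1, Z[5]=1)=1; Z[15]=4 extend→box=[15,19)
i=16: min(r-i=3, Z[1]=2)=2; Z[16]=2
i=17: min(r-i=2, Z[2]=1)=1; Z[17]=1
i=18: min(r-i=1, Z[3]=0)=0; Z[18]=0
i=19: fresh scan; Z[19]=3 extend→box=[19,22)
i=20: min(r-i=2, Z[1]=2)=2; Z[20]=2
i=21: min(r-i=1, Z[2]=1)=1; Z[21]=1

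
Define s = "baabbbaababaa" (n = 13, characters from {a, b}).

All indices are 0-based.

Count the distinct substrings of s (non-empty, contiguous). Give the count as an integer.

sorted suffixes:
  #0 SA[0]=12  'a'
  #1 SA[1]=11  'aa'
  #2 SA[2]=6  'aababaa'
  #3 SA[3]=1  'aabbbaababaa'
  #4 SA[4]=9  'abaa'
  #5 SA[5]=7  'ababaa'
  #6 SA[6]=2  'abbbaababaa'
  #7 SA[7]=10  'baa'
  #8 SA[8]=5  'baababaa'
  #9 SA[9]=0  'baabbbaababaa'
  #10 SA[10]=8  'babaa'
  #11 SA[11]=4  'bbaababaa'
  #12 SA[12]=3  'bbbaababaa'

SA = [12, 11, 6, 1, 9, 7, 2, 10, 5, 0, 8, 4, 3]
i: (SA[i-1],SA[i]) lcp shared
  1: (12,11) 1 'a'
  2: (11,6) 2 'aa'
  3: (6,1) 3 'aab'
  4: (1,9) 1 'a'
  5: (9,7) 3 'aba'
  6: (7,2) 2 'ab'
  7: (2,10) 0 ''
  8: (10,5) 3 'baa'
  9: (5,0) 4 'baab'
  10: (0,8) 2 'ba'
  11: (8,4) 1 'b'
  12: (4,3) 2 'bb'

n(n+1)/2 = 13·14/2 = 91
Σ LCP = 0 + 1 + 2 + 3 + 1 + 3 + 2 + 0 + 3 + 4 + 2 + 1 + 2 = 24
distinct = 91 − 24 = 67

67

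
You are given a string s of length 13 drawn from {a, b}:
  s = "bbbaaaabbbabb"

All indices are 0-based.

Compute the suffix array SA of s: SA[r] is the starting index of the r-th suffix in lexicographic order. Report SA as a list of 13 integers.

[3, 4, 5, 10, 6, 12, 2, 9, 11, 1, 8, 0, 7]

sorted suffixes:
  #0 SA[0]=3  'aaaabbbabb'
  #1 SA[1]=4  'aaabbbabb'
  #2 SA[2]=5  'aabbbabb'
  #3 SA[3]=10  'abb'
  #4 SA[4]=6  'abbbabb'
  #5 SA[5]=12  'b'
  #6 SA[6]=2  'baaaabbbabb'
  #7 SA[7]=9  'babb'
  #8 SA[8]=11  'bb'
  #9 SA[9]=1  'bbaaaabbbabb'
  #10 SA[10]=8  'bbabb'
  #11 SA[11]=0  'bbbaaaabbbabb'
  #12 SA[12]=7  'bbbabb'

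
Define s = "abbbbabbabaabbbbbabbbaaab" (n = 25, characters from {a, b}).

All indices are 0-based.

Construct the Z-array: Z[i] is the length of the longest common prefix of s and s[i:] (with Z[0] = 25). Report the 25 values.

[25, 0, 0, 0, 0, 3, 0, 0, 2, 0, 1, 5, 0, 0, 0, 0, 0, 4, 0, 0, 0, 1, 1, 2, 0]

Z[0]=25
i=1: i≥r, start 0; Z[1]=0
i=2: i≥r, start 0; Z[2]=0
i=3: i≥r, start 0; Z[3]=0
i=4: i≥r, start 0; Z[4]=0
i=5: i≥r, start 0; Z[5]=3 extend→box=[5,8)
i=6: min(r-i=2, Z[1]=0)=0; Z[6]=0
i=7: min(r-i=1, Z[2]=0)=0; Z[7]=0
i=8: i≥r, start 0; Z[8]=2 extend→box=[8,10)
i=9: min(r-i=1, Z[1]=0)=0; Z[9]=0
i=10: i≥r, start 0; Z[10]=1 extend→box=[10,11)
i=11: i≥r, start 0; Z[11]=5 extend→box=[11,16)
i=12: min(r-i=4, Z[1]=0)=0; Z[12]=0
i=13: min(r-i=3, Z[2]=0)=0; Z[13]=0
i=14: min(r-i=2, Z[3]=0)=0; Z[14]=0
i=15: min(r-i=1, Z[4]=0)=0; Z[15]=0
i=16: i≥r, start 0; Z[16]=0
i=17: i≥r, start 0; Z[17]=4 extend→box=[17,21)
i=18: min(r-i=3, Z[1]=0)=0; Z[18]=0
i=19: min(r-i=2, Z[2]=0)=0; Z[19]=0
i=20: min(r-i=1, Z[3]=0)=0; Z[20]=0
i=21: i≥r, start 0; Z[21]=1 extend→box=[21,22)
i=22: i≥r, start 0; Z[22]=1 extend→box=[22,23)
i=23: i≥r, start 0; Z[23]=2 extend→box=[23,25)
i=24: min(r-i=1, Z[1]=0)=0; Z[24]=0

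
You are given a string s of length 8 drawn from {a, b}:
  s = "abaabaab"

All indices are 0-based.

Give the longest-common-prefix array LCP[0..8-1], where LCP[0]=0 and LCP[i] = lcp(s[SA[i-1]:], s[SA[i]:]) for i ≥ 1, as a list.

[0, 3, 1, 2, 5, 0, 1, 4]

rank | idx | suffix
   0 |   5 | aab
   1 |   2 | aabaab
   2 |   6 | ab
   3 |   3 | abaab
   4 |   0 | abaabaab
   5 |   7 | b
   6 |   4 | baab
   7 |   1 | baabaab

SA = [5, 2, 6, 3, 0, 7, 4, 1]
i: (SA[i-1],SA[i]) lcp shared
  1: (5,2) 3 'aab'
  2: (2,6) 1 'a'
  3: (6,3) 2 'ab'
  4: (3,0) 5 'abaab'
  5: (0,7) 0 ''
  6: (7,4) 1 'b'
  7: (4,1) 4 'baab'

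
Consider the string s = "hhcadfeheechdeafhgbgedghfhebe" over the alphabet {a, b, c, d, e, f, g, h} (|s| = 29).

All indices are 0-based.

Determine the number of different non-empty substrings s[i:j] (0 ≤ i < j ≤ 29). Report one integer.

412

rank | idx | suffix
   0 |   3 | adfeheechdeafhgbgedghfhebe
   1 |  14 | afhgbgedghfhebe
   2 |  27 | be
   3 |  18 | bgedghfhebe
   4 |   2 | cadfeheechdeafhgbgedghfhebe
   5 |  10 | chdeafhgbgedghfhebe
   6 |  12 | deafhgbgedghfhebe
   7 |   4 | dfeheechdeafhgbgedghfhebe
   8 |  21 | dghfhebe
   9 |  28 | e
  10 |  13 | eafhgbgedghfhebe
  11 |  26 | ebe
  12 |   9 | echdeafhgbgedghfhebe
  13 |  20 | edghfhebe
  14 |   8 | eechdeafhgbgedghfhebe
  15 |   6 | eheechdeafhgbgedghfhebe
  16 |   5 | feheechdeafhgbgedghfhebe
  17 |  24 | fhebe
  18 |  15 | fhgbgedghfhebe
  19 |  17 | gbgedghfhebe
  20 |  19 | gedghfhebe
  21 |  22 | ghfhebe
  22 |   1 | hcadfeheechdeafhgbgedghfhebe
  23 |  11 | hdeafhgbgedghfhebe
  24 |  25 | hebe
  25 |   7 | heechdeafhgbgedghfhebe
  26 |  23 | hfhebe
  27 |  16 | hgbgedghfhebe
  28 |   0 | hhcadfeheechdeafhgbgedghfhebe

SA = [3, 14, 27, 18, 2, 10, 12, 4, 21, 28, 13, 26, 9, 20, 8, 6, 5, 24, 15, 17, 19, 22, 1, 11, 25, 7, 23, 16, 0]
i: (SA[i-1],SA[i]) lcp shared
  1: (3,14) 1 'a'
  2: (14,27) 0 ''
  3: (27,18) 1 'b'
  4: (18,2) 0 ''
  5: (2,10) 1 'c'
  6: (10,12) 0 ''
  7: (12,4) 1 'd'
  8: (4,21) 1 'd'
  9: (21,28) 0 ''
  10: (28,13) 1 'e'
  11: (13,26) 1 'e'
  12: (26,9) 1 'e'
  13: (9,20) 1 'e'
  14: (20,8) 1 'e'
  15: (8,6) 1 'e'
  16: (6,5) 0 ''
  17: (5,24) 1 'f'
  18: (24,15) 2 'fh'
  19: (15,17) 0 ''
  20: (17,19) 1 'g'
  21: (19,22) 1 'g'
  22: (22,1) 0 ''
  23: (1,11) 1 'h'
  24: (11,25) 1 'h'
  25: (25,7) 2 'he'
  26: (7,23) 1 'h'
  27: (23,16) 1 'h'
  28: (16,0) 1 'h'

n(n+1)/2 = 29·30/2 = 435
Σ LCP = 0 + 1 + 0 + 1 + 0 + 1 + 0 + 1 + 1 + 0 + 1 + 1 + 1 + 1 + 1 + 1 + 0 + 1 + 2 + 0 + 1 + 1 + 0 + 1 + 1 + 2 + 1 + 1 + 1 = 23
distinct = 435 − 23 = 412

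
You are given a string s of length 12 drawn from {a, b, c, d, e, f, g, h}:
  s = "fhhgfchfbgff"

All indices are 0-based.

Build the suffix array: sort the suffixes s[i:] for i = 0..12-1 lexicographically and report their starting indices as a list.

rank | idx | suffix
   0 |   8 | bgff
   1 |   5 | chfbgff
   2 |  11 | f
   3 |   7 | fbgff
   4 |   4 | fchfbgff
   5 |  10 | ff
   6 |   0 | fhhgfchfbgff
   7 |   3 | gfchfbgff
   8 |   9 | gff
   9 |   6 | hfbgff
  10 |   2 | hgfchfbgff
  11 |   1 | hhgfchfbgff

[8, 5, 11, 7, 4, 10, 0, 3, 9, 6, 2, 1]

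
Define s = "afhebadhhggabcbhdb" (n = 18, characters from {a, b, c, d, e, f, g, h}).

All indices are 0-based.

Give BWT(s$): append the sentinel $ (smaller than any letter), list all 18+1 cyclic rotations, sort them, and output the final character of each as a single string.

bgb$deacbhahaghbfhd

rank  rotation             last
    0  $afhebadhhggabcbhdb  b
    1  abcbhdb$afhebadhhgg  g
    2  adhhggabcbhdb$afheb  b
    3  afhebadhhggabcbhdb$  $
    4  b$afhebadhhggabcbhd  d
    5  badhhggabcbhdb$afhe  e
    6  bcbhdb$afhebadhhgga  a
    7  bhdb$afhebadhhggabc  c
    8  cbhdb$afhebadhhggab  b
    9  db$afhebadhhggabcbh  h
   10  dhhggabcbhdb$afheba  a
   11  ebadhhggabcbhdb$afh  h
   12  fhebadhhggabcbhdb$a  a
   13  gabcbhdb$afhebadhhg  g
   14  ggabcbhdb$afhebadhh  h
   15  hdb$afhebadhhggabcb  b
   16  hebadhhggabcbhdb$af  f
   17  hggabcbhdb$afhebadh  h
   18  hhggabcbhdb$afhebad  d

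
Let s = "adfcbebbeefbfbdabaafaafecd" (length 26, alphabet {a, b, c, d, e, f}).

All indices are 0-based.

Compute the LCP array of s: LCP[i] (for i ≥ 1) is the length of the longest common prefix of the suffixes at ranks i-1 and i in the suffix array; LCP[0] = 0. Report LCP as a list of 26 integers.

sorted suffixes:
  #0 SA[0]=17  'aafaafecd'
  #1 SA[1]=20  'aafecd'
  #2 SA[2]=15  'abaafaafecd'
  #3 SA[3]=0  'adfcbebbeefbfbdabaafaafecd'
  #4 SA[4]=18  'afaafecd'
  #5 SA[5]=21  'afecd'
  #6 SA[6]=16  'baafaafecd'
  #7 SA[7]=6  'bbeefbfbdabaafaafecd'
  #8 SA[8]=13  'bdabaafaafecd'
  #9 SA[9]=4  'bebbeefbfbdabaafaafecd'
  #10 SA[10]=7  'beefbfbdabaafaafecd'
  #11 SA[11]=11  'bfbdabaafaafecd'
  #12 SA[12]=3  'cbebbeefbfbdabaafaafecd'
  #13 SA[13]=24  'cd'
  #14 SA[14]=25  'd'
  #15 SA[15]=14  'dabaafaafecd'
  #16 SA[16]=1  'dfcbebbeefbfbdabaafaafecd'
  #17 SA[17]=5  'ebbeefbfbdabaafaafecd'
  #18 SA[18]=23  'ecd'
  #19 SA[19]=8  'eefbfbdabaafaafecd'
  #20 SA[20]=9  'efbfbdabaafaafecd'
  #21 SA[21]=19  'faafecd'
  #22 SA[22]=12  'fbdabaafaafecd'
  #23 SA[23]=10  'fbfbdabaafaafecd'
  #24 SA[24]=2  'fcbebbeefbfbdabaafaafecd'
  #25 SA[25]=22  'fecd'

SA = [17, 20, 15, 0, 18, 21, 16, 6, 13, 4, 7, 11, 3, 24, 25, 14, 1, 5, 23, 8, 9, 19, 12, 10, 2, 22]
rank  pair      lcp
   1  s[17:],s[20:]  3  'aaf'
   2  s[20:],s[15:]  1  'a'
   3  s[15:],s[0:]  1  'a'
   4  s[0:],s[18:]  1  'a'
   5  s[18:],s[21:]  2  'af'
   6  s[21:],s[16:]  0  ''
   7  s[16:],s[6:]  1  'b'
   8  s[6:],s[13:]  1  'b'
   9  s[13:],s[4:]  1  'b'
  10  s[4:],s[7:]  2  'be'
  11  s[7:],s[11:]  1  'b'
  12  s[11:],s[3:]  0  ''
  13  s[3:],s[24:]  1  'c'
  14  s[24:],s[25:]  0  ''
  15  s[25:],s[14:]  1  'd'
  16  s[14:],s[1:]  1  'd'
  17  s[1:],s[5:]  0  ''
  18  s[5:],s[23:]  1  'e'
  19  s[23:],s[8:]  1  'e'
  20  s[8:],s[9:]  1  'e'
  21  s[9:],s[19:]  0  ''
  22  s[19:],s[12:]  1  'f'
  23  s[12:],s[10:]  2  'fb'
  24  s[10:],s[2:]  1  'f'
  25  s[2:],s[22:]  1  'f'

[0, 3, 1, 1, 1, 2, 0, 1, 1, 1, 2, 1, 0, 1, 0, 1, 1, 0, 1, 1, 1, 0, 1, 2, 1, 1]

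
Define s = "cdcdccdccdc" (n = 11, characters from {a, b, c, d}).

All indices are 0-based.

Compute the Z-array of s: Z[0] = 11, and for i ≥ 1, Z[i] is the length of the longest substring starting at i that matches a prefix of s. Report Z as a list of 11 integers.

[11, 0, 3, 0, 1, 3, 0, 1, 3, 0, 1]

Z[0]=11
i=1: fresh scan; Z[1]=0
i=2: fresh scan; Z[2]=3 extend→box=[2,5)
i=3: min(r-i=2, Z[1]=0)=0; Z[3]=0
i=4: min(r-i=1, Z[2]=3)=1; Z[4]=1
i=5: fresh scan; Z[5]=3 extend→box=[5,8)
i=6: min(r-i=2, Z[1]=0)=0; Z[6]=0
i=7: min(r-i=1, Z[2]=3)=1; Z[7]=1
i=8: fresh scan; Z[8]=3 extend→box=[8,11)
i=9: min(r-i=2, Z[1]=0)=0; Z[9]=0
i=10: min(r-i=1, Z[2]=3)=1; Z[10]=1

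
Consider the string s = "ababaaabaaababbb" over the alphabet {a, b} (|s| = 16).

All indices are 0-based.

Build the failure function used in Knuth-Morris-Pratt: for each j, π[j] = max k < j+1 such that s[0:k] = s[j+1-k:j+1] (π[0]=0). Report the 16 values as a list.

[0, 0, 1, 2, 3, 1, 1, 2, 3, 1, 1, 2, 3, 4, 0, 0]

π[0] = 0
j=1 s[j]='b': π[1]=0 (border '')
j=2 s[j]='a': π[2]=1 (border 'a')
j=3 s[j]='b': π[3]=2 (border 'ab')
j=4 s[j]='a': π[4]=3 (border 'aba')
j=5 s[j]='a': k: 3→1→0; π[5]=1 (border 'a')
j=6 s[j]='a': k: 1→0; π[6]=1 (border 'a')
j=7 s[j]='b': π[7]=2 (border 'ab')
j=8 s[j]='a': π[8]=3 (border 'aba')
j=9 s[j]='a': k: 3→1→0; π[9]=1 (border 'a')
j=10 s[j]='a': k: 1→0; π[10]=1 (border 'a')
j=11 s[j]='b': π[11]=2 (border 'ab')
j=12 s[j]='a': π[12]=3 (border 'aba')
j=13 s[j]='b': π[13]=4 (border 'abab')
j=14 s[j]='b': k: 4→2→0; π[14]=0 (border '')
j=15 s[j]='b': π[15]=0 (border '')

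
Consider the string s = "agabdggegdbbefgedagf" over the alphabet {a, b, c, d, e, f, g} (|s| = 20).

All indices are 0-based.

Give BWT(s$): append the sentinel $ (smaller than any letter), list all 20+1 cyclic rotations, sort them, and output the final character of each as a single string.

rank  rotation               last
    0  $agabdggegdbbefgedagf  f
    1  abdggegdbbefgedagf$ag  g
    2  agabdggegdbbefgedagf$  $
    3  agf$agabdggegdbbefged  d
    4  bbefgedagf$agabdggegd  d
    5  bdggegdbbefgedagf$aga  a
    6  befgedagf$agabdggegdb  b
    7  dagf$agabdggegdbbefge  e
    8  dbbefgedagf$agabdggeg  g
    9  dggegdbbefgedagf$agab  b
   10  edagf$agabdggegdbbefg  g
   11  efgedagf$agabdggegdbb  b
   12  egdbbefgedagf$agabdgg  g
   13  f$agabdggegdbbefgedag  g
   14  fgedagf$agabdggegdbbe  e
   15  gabdggegdbbefgedagf$a  a
   16  gdbbefgedagf$agabdgge  e
   17  gedagf$agabdggegdbbef  f
   18  gegdbbefgedagf$agabdg  g
   19  gf$agabdggegdbbefgeda  a
   20  ggegdbbefgedagf$agabd  d

fg$ddabegbgbggeaefgad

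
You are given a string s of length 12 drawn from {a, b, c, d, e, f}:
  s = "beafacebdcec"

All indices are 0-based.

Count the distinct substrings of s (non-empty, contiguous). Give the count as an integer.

71

rank | idx | suffix
   0 |   4 | acebdcec
   1 |   2 | afacebdcec
   2 |   7 | bdcec
   3 |   0 | beafacebdcec
   4 |  11 | c
   5 |   5 | cebdcec
   6 |   9 | cec
   7 |   8 | dcec
   8 |   1 | eafacebdcec
   9 |   6 | ebdcec
  10 |  10 | ec
  11 |   3 | facebdcec

SA = [4, 2, 7, 0, 11, 5, 9, 8, 1, 6, 10, 3]
rank  pair      lcp
   1  s[4:],s[2:]  1  'a'
   2  s[2:],s[7:]  0  ''
   3  s[7:],s[0:]  1  'b'
   4  s[0:],s[11:]  0  ''
   5  s[11:],s[5:]  1  'c'
   6  s[5:],s[9:]  2  'ce'
   7  s[9:],s[8:]  0  ''
   8  s[8:],s[1:]  0  ''
   9  s[1:],s[6:]  1  'e'
  10  s[6:],s[10:]  1  'e'
  11  s[10:],s[3:]  0  ''

n(n+1)/2 = 12·13/2 = 78
Σ LCP = 0 + 1 + 0 + 1 + 0 + 1 + 2 + 0 + 0 + 1 + 1 + 0 = 7
distinct = 78 − 7 = 71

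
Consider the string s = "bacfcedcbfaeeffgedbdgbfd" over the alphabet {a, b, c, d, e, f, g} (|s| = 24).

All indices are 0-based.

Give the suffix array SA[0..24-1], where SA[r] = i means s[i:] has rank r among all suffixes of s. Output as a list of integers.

[1, 10, 0, 18, 8, 21, 7, 4, 2, 23, 17, 6, 19, 16, 5, 11, 12, 9, 3, 22, 13, 14, 20, 15]

sorted suffixes:
  #0 SA[0]=1  'acfcedcbfaeeffgedbdgbfd'
  #1 SA[1]=10  'aeeffgedbdgbfd'
  #2 SA[2]=0  'bacfcedcbfaeeffgedbdgbfd'
  #3 SA[3]=18  'bdgbfd'
  #4 SA[4]=8  'bfaeeffgedbdgbfd'
  #5 SA[5]=21  'bfd'
  #6 SA[6]=7  'cbfaeeffgedbdgbfd'
  #7 SA[7]=4  'cedcbfaeeffgedbdgbfd'
  #8 SA[8]=2  'cfcedcbfaeeffgedbdgbfd'
  #9 SA[9]=23  'd'
  #10 SA[10]=17  'dbdgbfd'
  #11 SA[11]=6  'dcbfaeeffgedbdgbfd'
  #12 SA[12]=19  'dgbfd'
  #13 SA[13]=16  'edbdgbfd'
  #14 SA[14]=5  'edcbfaeeffgedbdgbfd'
  #15 SA[15]=11  'eeffgedbdgbfd'
  #16 SA[16]=12  'effgedbdgbfd'
  #17 SA[17]=9  'faeeffgedbdgbfd'
  #18 SA[18]=3  'fcedcbfaeeffgedbdgbfd'
  #19 SA[19]=22  'fd'
  #20 SA[20]=13  'ffgedbdgbfd'
  #21 SA[21]=14  'fgedbdgbfd'
  #22 SA[22]=20  'gbfd'
  #23 SA[23]=15  'gedbdgbfd'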